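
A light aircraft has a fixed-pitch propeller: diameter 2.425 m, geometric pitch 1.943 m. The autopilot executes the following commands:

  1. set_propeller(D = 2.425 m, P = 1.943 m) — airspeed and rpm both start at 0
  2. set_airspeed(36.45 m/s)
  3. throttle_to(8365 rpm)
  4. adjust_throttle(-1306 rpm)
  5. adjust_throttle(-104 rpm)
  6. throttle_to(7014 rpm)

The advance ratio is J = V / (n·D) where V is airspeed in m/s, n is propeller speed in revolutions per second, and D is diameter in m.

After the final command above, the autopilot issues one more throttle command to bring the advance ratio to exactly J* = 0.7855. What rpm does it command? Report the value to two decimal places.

set_propeller: D = 2.425 m, P = 1.943 m (p = P/D = 0.801237); state ← (V=0, rpm=0)
set_airspeed(36.45): V ← 36.45 m/s
throttle_to(8365): rpm ← 8365
adjust_throttle(-1306): rpm ← 8365 -1306 = 7059
adjust_throttle(-104): rpm ← 7059 -104 = 6955
throttle_to(7014): rpm ← 7014
final state: V = 36.45 m/s, rpm = 7014 → n = rpm/60 = 116.900000 rev/s
target J* = 0.7855; solve J* = V/(n·D) for n: n = V/(J*·D) = 36.45/(0.7855 × 2.425) = 19.135491 rev/s
rpm = 60·n = 1148.129434

rpm = 1148.13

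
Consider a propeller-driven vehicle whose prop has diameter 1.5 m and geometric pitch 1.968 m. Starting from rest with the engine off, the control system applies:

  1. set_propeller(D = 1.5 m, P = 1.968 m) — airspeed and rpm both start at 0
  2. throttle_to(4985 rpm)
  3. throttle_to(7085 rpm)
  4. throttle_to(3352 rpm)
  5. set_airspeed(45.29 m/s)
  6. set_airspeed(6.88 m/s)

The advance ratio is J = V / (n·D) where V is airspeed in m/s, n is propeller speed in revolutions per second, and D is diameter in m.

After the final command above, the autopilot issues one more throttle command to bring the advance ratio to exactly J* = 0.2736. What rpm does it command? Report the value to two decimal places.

rpm = 1005.85

set_propeller: D = 1.5 m, P = 1.968 m (p = P/D = 1.312000); state ← (V=0, rpm=0)
throttle_to(4985): rpm ← 4985
throttle_to(7085): rpm ← 7085
throttle_to(3352): rpm ← 3352
set_airspeed(45.29): V ← 45.29 m/s
set_airspeed(6.88): V ← 6.88 m/s
final state: V = 6.88 m/s, rpm = 3352 → n = rpm/60 = 55.866667 rev/s
target J* = 0.2736; solve J* = V/(n·D) for n: n = V/(J*·D) = 6.88/(0.2736 × 1.5) = 16.764133 rev/s
rpm = 60·n = 1005.847953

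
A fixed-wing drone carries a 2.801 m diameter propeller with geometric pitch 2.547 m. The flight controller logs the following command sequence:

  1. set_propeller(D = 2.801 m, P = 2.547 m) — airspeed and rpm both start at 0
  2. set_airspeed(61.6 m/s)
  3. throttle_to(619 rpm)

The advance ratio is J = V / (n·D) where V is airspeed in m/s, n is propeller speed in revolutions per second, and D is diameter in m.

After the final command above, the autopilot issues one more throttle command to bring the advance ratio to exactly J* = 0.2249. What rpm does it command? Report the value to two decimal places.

set_propeller: D = 2.801 m, P = 2.547 m (p = P/D = 0.909318); state ← (V=0, rpm=0)
set_airspeed(61.6): V ← 61.6 m/s
throttle_to(619): rpm ← 619
final state: V = 61.6 m/s, rpm = 619 → n = rpm/60 = 10.316667 rev/s
target J* = 0.2249; solve J* = V/(n·D) for n: n = V/(J*·D) = 61.6/(0.2249 × 2.801) = 97.786330 rev/s
rpm = 60·n = 5867.179812

rpm = 5867.18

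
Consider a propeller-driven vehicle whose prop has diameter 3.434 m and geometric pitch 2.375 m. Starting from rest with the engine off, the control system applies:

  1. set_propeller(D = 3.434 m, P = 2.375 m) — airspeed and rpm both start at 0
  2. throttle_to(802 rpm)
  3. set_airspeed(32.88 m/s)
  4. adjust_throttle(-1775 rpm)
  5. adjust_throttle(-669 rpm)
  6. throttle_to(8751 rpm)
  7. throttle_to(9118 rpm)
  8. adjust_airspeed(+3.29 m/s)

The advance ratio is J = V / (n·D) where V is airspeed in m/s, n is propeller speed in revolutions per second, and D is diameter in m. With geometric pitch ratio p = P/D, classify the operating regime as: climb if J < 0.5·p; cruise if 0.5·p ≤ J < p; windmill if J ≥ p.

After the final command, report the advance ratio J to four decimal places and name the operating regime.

J = 0.0693, regime = climb

set_propeller: D = 3.434 m, P = 2.375 m (p = P/D = 0.691613); state ← (V=0, rpm=0)
throttle_to(802): rpm ← 802
set_airspeed(32.88): V ← 32.88 m/s
adjust_throttle(-1775): rpm ← 802 -1775 = -973
adjust_throttle(-669): rpm ← -973 -669 = -1642
throttle_to(8751): rpm ← 8751
throttle_to(9118): rpm ← 9118
adjust_airspeed(+3.29): V ← 32.88 +3.29 = 36.17 m/s
final state: V = 36.17 m/s, rpm = 9118 → n = rpm/60 = 151.966667 rev/s
J = V / (n·D) = 36.17 / (151.966667 × 3.434) = 0.069311
regime bands: climb J<0.3458 | cruise [0.3458, 0.6916) | windmill J≥0.6916
J = 0.0693 → climb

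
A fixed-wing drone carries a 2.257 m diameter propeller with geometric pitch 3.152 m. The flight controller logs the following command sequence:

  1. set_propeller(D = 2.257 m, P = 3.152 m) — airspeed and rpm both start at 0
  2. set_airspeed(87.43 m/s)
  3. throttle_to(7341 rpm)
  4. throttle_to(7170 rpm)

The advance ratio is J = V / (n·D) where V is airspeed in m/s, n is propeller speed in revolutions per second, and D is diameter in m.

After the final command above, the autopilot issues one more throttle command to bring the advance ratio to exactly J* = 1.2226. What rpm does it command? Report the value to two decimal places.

set_propeller: D = 2.257 m, P = 3.152 m (p = P/D = 1.396544); state ← (V=0, rpm=0)
set_airspeed(87.43): V ← 87.43 m/s
throttle_to(7341): rpm ← 7341
throttle_to(7170): rpm ← 7170
final state: V = 87.43 m/s, rpm = 7170 → n = rpm/60 = 119.500000 rev/s
target J* = 1.2226; solve J* = V/(n·D) for n: n = V/(J*·D) = 87.43/(1.2226 × 2.257) = 31.684330 rev/s
rpm = 60·n = 1901.059800

rpm = 1901.06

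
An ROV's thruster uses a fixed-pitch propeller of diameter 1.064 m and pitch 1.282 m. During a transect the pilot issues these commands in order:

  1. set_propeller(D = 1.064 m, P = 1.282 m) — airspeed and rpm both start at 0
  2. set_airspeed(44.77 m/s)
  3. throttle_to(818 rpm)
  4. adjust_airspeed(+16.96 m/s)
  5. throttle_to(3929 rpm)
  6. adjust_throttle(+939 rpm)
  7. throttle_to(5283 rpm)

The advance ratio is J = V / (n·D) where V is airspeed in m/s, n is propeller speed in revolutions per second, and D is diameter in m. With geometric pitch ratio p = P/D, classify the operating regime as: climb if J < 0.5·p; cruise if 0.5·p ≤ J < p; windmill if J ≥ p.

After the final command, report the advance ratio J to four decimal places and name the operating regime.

J = 0.6589, regime = cruise

set_propeller: D = 1.064 m, P = 1.282 m (p = P/D = 1.204887); state ← (V=0, rpm=0)
set_airspeed(44.77): V ← 44.77 m/s
throttle_to(818): rpm ← 818
adjust_airspeed(+16.96): V ← 44.77 +16.96 = 61.73 m/s
throttle_to(3929): rpm ← 3929
adjust_throttle(+939): rpm ← 3929 +939 = 4868
throttle_to(5283): rpm ← 5283
final state: V = 61.73 m/s, rpm = 5283 → n = rpm/60 = 88.050000 rev/s
J = V / (n·D) = 61.73 / (88.050000 × 1.064) = 0.658909
regime bands: climb J<0.6024 | cruise [0.6024, 1.2049) | windmill J≥1.2049
J = 0.6589 → cruise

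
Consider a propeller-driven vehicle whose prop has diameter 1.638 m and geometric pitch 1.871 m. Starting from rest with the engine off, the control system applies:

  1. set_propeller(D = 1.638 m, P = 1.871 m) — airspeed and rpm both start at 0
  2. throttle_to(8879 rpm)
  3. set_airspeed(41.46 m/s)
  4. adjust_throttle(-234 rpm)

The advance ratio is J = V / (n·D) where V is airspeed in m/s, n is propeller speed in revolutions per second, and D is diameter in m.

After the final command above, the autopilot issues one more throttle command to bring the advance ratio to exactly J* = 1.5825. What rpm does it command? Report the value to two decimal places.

rpm = 959.67

set_propeller: D = 1.638 m, P = 1.871 m (p = P/D = 1.142247); state ← (V=0, rpm=0)
throttle_to(8879): rpm ← 8879
set_airspeed(41.46): V ← 41.46 m/s
adjust_throttle(-234): rpm ← 8879 -234 = 8645
final state: V = 41.46 m/s, rpm = 8645 → n = rpm/60 = 144.083333 rev/s
target J* = 1.5825; solve J* = V/(n·D) for n: n = V/(J*·D) = 41.46/(1.5825 × 1.638) = 15.994537 rev/s
rpm = 60·n = 959.672239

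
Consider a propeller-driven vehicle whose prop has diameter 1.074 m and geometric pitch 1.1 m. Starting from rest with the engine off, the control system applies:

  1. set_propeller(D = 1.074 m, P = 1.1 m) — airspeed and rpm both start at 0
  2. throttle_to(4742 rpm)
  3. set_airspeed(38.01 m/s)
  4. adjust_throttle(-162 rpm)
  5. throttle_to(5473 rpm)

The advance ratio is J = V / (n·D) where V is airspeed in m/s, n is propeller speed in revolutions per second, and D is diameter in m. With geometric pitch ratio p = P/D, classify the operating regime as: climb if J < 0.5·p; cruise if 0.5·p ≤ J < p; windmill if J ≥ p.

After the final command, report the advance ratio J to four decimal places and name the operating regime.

set_propeller: D = 1.074 m, P = 1.1 m (p = P/D = 1.024209); state ← (V=0, rpm=0)
throttle_to(4742): rpm ← 4742
set_airspeed(38.01): V ← 38.01 m/s
adjust_throttle(-162): rpm ← 4742 -162 = 4580
throttle_to(5473): rpm ← 5473
final state: V = 38.01 m/s, rpm = 5473 → n = rpm/60 = 91.216667 rev/s
J = V / (n·D) = 38.01 / (91.216667 × 1.074) = 0.387989
regime bands: climb J<0.5121 | cruise [0.5121, 1.0242) | windmill J≥1.0242
J = 0.3880 → climb

J = 0.3880, regime = climb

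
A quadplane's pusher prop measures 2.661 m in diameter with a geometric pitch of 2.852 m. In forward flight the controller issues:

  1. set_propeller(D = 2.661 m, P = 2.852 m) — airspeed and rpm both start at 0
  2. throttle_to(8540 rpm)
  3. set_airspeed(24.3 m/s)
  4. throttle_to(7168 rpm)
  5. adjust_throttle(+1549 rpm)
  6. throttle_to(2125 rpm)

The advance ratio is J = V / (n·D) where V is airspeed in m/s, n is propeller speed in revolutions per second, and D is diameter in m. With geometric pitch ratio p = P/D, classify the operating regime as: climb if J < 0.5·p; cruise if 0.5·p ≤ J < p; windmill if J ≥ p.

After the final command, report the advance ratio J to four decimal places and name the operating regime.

J = 0.2578, regime = climb

set_propeller: D = 2.661 m, P = 2.852 m (p = P/D = 1.071778); state ← (V=0, rpm=0)
throttle_to(8540): rpm ← 8540
set_airspeed(24.3): V ← 24.3 m/s
throttle_to(7168): rpm ← 7168
adjust_throttle(+1549): rpm ← 7168 +1549 = 8717
throttle_to(2125): rpm ← 2125
final state: V = 24.3 m/s, rpm = 2125 → n = rpm/60 = 35.416667 rev/s
J = V / (n·D) = 24.3 / (35.416667 × 2.661) = 0.257842
regime bands: climb J<0.5359 | cruise [0.5359, 1.0718) | windmill J≥1.0718
J = 0.2578 → climb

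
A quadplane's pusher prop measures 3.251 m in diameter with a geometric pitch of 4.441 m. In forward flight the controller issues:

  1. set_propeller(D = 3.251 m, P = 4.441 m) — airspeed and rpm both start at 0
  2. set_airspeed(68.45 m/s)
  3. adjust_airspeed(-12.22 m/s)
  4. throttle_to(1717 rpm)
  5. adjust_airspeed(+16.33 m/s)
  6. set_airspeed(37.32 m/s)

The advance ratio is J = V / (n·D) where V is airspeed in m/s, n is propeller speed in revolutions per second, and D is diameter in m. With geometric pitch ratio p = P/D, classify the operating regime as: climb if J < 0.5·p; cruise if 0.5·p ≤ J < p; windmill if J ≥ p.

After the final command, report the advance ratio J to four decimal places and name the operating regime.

J = 0.4011, regime = climb

set_propeller: D = 3.251 m, P = 4.441 m (p = P/D = 1.366041); state ← (V=0, rpm=0)
set_airspeed(68.45): V ← 68.45 m/s
adjust_airspeed(-12.22): V ← 68.45 -12.22 = 56.23 m/s
throttle_to(1717): rpm ← 1717
adjust_airspeed(+16.33): V ← 56.23 +16.33 = 72.56 m/s
set_airspeed(37.32): V ← 37.32 m/s
final state: V = 37.32 m/s, rpm = 1717 → n = rpm/60 = 28.616667 rev/s
J = V / (n·D) = 37.32 / (28.616667 × 3.251) = 0.401149
regime bands: climb J<0.6830 | cruise [0.6830, 1.3660) | windmill J≥1.3660
J = 0.4011 → climb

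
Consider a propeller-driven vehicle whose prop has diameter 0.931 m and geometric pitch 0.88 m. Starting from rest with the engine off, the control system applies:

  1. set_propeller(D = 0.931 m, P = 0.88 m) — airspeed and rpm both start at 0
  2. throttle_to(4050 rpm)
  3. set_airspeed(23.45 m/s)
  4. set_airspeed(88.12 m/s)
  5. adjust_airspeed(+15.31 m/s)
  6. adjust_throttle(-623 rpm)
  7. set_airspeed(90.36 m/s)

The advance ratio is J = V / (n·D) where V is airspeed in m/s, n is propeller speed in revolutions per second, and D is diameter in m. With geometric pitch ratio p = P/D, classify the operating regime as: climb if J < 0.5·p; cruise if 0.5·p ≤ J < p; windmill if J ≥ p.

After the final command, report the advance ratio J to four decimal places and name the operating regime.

J = 1.6993, regime = windmill

set_propeller: D = 0.931 m, P = 0.88 m (p = P/D = 0.945220); state ← (V=0, rpm=0)
throttle_to(4050): rpm ← 4050
set_airspeed(23.45): V ← 23.45 m/s
set_airspeed(88.12): V ← 88.12 m/s
adjust_airspeed(+15.31): V ← 88.12 +15.31 = 103.43 m/s
adjust_throttle(-623): rpm ← 4050 -623 = 3427
set_airspeed(90.36): V ← 90.36 m/s
final state: V = 90.36 m/s, rpm = 3427 → n = rpm/60 = 57.116667 rev/s
J = V / (n·D) = 90.36 / (57.116667 × 0.931) = 1.699275
regime bands: climb J<0.4726 | cruise [0.4726, 0.9452) | windmill J≥0.9452
J = 1.6993 → windmill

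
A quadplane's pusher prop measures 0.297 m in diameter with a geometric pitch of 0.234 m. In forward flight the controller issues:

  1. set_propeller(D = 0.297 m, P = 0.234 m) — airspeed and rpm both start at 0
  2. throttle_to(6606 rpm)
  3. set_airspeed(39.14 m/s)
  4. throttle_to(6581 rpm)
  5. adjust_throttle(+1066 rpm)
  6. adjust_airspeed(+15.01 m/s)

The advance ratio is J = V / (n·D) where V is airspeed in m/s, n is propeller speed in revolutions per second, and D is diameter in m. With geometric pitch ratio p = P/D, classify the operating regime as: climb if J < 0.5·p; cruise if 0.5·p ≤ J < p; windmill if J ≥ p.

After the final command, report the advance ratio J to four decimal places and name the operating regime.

set_propeller: D = 0.297 m, P = 0.234 m (p = P/D = 0.787879); state ← (V=0, rpm=0)
throttle_to(6606): rpm ← 6606
set_airspeed(39.14): V ← 39.14 m/s
throttle_to(6581): rpm ← 6581
adjust_throttle(+1066): rpm ← 6581 +1066 = 7647
adjust_airspeed(+15.01): V ← 39.14 +15.01 = 54.15 m/s
final state: V = 54.15 m/s, rpm = 7647 → n = rpm/60 = 127.450000 rev/s
J = V / (n·D) = 54.15 / (127.450000 × 0.297) = 1.430547
regime bands: climb J<0.3939 | cruise [0.3939, 0.7879) | windmill J≥0.7879
J = 1.4305 → windmill

J = 1.4305, regime = windmill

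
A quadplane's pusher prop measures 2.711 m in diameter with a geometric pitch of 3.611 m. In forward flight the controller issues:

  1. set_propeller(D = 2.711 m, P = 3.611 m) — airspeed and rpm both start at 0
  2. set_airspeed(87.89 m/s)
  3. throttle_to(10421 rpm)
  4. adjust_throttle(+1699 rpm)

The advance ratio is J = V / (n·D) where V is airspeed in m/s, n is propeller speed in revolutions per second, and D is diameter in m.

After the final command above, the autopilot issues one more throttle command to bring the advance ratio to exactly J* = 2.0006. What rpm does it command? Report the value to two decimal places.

rpm = 972.30

set_propeller: D = 2.711 m, P = 3.611 m (p = P/D = 1.331981); state ← (V=0, rpm=0)
set_airspeed(87.89): V ← 87.89 m/s
throttle_to(10421): rpm ← 10421
adjust_throttle(+1699): rpm ← 10421 +1699 = 12120
final state: V = 87.89 m/s, rpm = 12120 → n = rpm/60 = 202.000000 rev/s
target J* = 2.0006; solve J* = V/(n·D) for n: n = V/(J*·D) = 87.89/(2.0006 × 2.711) = 16.205024 rev/s
rpm = 60·n = 972.301449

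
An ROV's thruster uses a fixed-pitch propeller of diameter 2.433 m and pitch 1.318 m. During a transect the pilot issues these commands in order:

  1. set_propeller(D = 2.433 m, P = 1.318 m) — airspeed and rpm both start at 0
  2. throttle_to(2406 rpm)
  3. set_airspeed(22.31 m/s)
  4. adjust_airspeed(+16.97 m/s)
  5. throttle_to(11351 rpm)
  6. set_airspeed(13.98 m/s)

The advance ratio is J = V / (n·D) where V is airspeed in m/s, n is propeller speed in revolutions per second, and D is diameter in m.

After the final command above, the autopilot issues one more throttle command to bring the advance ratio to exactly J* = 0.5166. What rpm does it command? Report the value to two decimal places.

rpm = 667.36

set_propeller: D = 2.433 m, P = 1.318 m (p = P/D = 0.541718); state ← (V=0, rpm=0)
throttle_to(2406): rpm ← 2406
set_airspeed(22.31): V ← 22.31 m/s
adjust_airspeed(+16.97): V ← 22.31 +16.97 = 39.28 m/s
throttle_to(11351): rpm ← 11351
set_airspeed(13.98): V ← 13.98 m/s
final state: V = 13.98 m/s, rpm = 11351 → n = rpm/60 = 189.183333 rev/s
target J* = 0.5166; solve J* = V/(n·D) for n: n = V/(J*·D) = 13.98/(0.5166 × 2.433) = 11.122711 rev/s
rpm = 60·n = 667.362672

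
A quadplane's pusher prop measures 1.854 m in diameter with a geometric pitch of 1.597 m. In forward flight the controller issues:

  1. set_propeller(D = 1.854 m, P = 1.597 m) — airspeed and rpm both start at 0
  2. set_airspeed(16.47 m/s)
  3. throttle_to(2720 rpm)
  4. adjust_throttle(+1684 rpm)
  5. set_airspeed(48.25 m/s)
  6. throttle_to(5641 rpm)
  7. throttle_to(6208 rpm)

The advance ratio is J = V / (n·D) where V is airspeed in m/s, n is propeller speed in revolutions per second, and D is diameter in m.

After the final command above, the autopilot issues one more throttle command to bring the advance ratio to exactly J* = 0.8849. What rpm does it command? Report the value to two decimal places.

set_propeller: D = 1.854 m, P = 1.597 m (p = P/D = 0.861381); state ← (V=0, rpm=0)
set_airspeed(16.47): V ← 16.47 m/s
throttle_to(2720): rpm ← 2720
adjust_throttle(+1684): rpm ← 2720 +1684 = 4404
set_airspeed(48.25): V ← 48.25 m/s
throttle_to(5641): rpm ← 5641
throttle_to(6208): rpm ← 6208
final state: V = 48.25 m/s, rpm = 6208 → n = rpm/60 = 103.466667 rev/s
target J* = 0.8849; solve J* = V/(n·D) for n: n = V/(J*·D) = 48.25/(0.8849 × 1.854) = 29.409890 rev/s
rpm = 60·n = 1764.593370

rpm = 1764.59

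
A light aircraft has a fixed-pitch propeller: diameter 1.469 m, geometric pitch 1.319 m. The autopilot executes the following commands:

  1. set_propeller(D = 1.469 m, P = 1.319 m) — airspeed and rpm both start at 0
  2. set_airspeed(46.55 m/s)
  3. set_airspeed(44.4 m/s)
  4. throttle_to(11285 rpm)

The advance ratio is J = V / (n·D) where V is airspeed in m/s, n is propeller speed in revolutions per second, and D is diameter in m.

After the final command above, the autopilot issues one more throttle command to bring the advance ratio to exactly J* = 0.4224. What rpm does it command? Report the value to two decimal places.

rpm = 4293.27

set_propeller: D = 1.469 m, P = 1.319 m (p = P/D = 0.897890); state ← (V=0, rpm=0)
set_airspeed(46.55): V ← 46.55 m/s
set_airspeed(44.4): V ← 44.4 m/s
throttle_to(11285): rpm ← 11285
final state: V = 44.4 m/s, rpm = 11285 → n = rpm/60 = 188.083333 rev/s
target J* = 0.4224; solve J* = V/(n·D) for n: n = V/(J*·D) = 44.4/(0.4224 × 1.469) = 71.554552 rev/s
rpm = 60·n = 4293.273099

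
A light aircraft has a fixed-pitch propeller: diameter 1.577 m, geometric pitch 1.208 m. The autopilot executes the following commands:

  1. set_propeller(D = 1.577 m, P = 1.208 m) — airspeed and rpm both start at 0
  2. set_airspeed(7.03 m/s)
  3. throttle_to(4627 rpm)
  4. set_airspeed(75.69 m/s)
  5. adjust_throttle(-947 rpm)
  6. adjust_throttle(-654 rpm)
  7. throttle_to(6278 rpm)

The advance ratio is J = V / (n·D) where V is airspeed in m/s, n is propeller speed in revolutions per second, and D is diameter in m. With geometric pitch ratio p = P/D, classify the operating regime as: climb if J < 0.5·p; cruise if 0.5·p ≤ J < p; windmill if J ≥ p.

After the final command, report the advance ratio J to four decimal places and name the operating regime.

set_propeller: D = 1.577 m, P = 1.208 m (p = P/D = 0.766011); state ← (V=0, rpm=0)
set_airspeed(7.03): V ← 7.03 m/s
throttle_to(4627): rpm ← 4627
set_airspeed(75.69): V ← 75.69 m/s
adjust_throttle(-947): rpm ← 4627 -947 = 3680
adjust_throttle(-654): rpm ← 3680 -654 = 3026
throttle_to(6278): rpm ← 6278
final state: V = 75.69 m/s, rpm = 6278 → n = rpm/60 = 104.633333 rev/s
J = V / (n·D) = 75.69 / (104.633333 × 1.577) = 0.458708
regime bands: climb J<0.3830 | cruise [0.3830, 0.7660) | windmill J≥0.7660
J = 0.4587 → cruise

J = 0.4587, regime = cruise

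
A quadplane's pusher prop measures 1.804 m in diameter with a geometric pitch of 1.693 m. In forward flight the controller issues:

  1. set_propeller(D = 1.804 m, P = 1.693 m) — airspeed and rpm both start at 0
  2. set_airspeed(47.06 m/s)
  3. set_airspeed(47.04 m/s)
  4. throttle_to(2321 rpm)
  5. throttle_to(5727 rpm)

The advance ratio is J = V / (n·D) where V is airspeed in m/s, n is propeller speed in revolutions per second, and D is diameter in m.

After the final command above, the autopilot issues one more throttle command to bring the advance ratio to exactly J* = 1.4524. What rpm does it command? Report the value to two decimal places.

set_propeller: D = 1.804 m, P = 1.693 m (p = P/D = 0.938470); state ← (V=0, rpm=0)
set_airspeed(47.06): V ← 47.06 m/s
set_airspeed(47.04): V ← 47.04 m/s
throttle_to(2321): rpm ← 2321
throttle_to(5727): rpm ← 5727
final state: V = 47.04 m/s, rpm = 5727 → n = rpm/60 = 95.450000 rev/s
target J* = 1.4524; solve J* = V/(n·D) for n: n = V/(J*·D) = 47.04/(1.4524 × 1.804) = 17.953310 rev/s
rpm = 60·n = 1077.198624

rpm = 1077.20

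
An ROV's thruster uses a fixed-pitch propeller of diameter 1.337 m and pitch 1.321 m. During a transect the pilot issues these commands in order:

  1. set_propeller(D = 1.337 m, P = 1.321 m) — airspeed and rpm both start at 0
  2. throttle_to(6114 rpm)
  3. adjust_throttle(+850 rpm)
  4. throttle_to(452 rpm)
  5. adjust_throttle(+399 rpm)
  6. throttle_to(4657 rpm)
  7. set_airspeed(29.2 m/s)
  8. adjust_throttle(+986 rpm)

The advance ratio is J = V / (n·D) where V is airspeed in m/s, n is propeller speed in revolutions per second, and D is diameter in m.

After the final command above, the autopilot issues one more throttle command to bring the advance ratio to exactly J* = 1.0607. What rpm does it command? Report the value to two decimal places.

set_propeller: D = 1.337 m, P = 1.321 m (p = P/D = 0.988033); state ← (V=0, rpm=0)
throttle_to(6114): rpm ← 6114
adjust_throttle(+850): rpm ← 6114 +850 = 6964
throttle_to(452): rpm ← 452
adjust_throttle(+399): rpm ← 452 +399 = 851
throttle_to(4657): rpm ← 4657
set_airspeed(29.2): V ← 29.2 m/s
adjust_throttle(+986): rpm ← 4657 +986 = 5643
final state: V = 29.2 m/s, rpm = 5643 → n = rpm/60 = 94.050000 rev/s
target J* = 1.0607; solve J* = V/(n·D) for n: n = V/(J*·D) = 29.2/(1.0607 × 1.337) = 20.590120 rev/s
rpm = 60·n = 1235.407193

rpm = 1235.41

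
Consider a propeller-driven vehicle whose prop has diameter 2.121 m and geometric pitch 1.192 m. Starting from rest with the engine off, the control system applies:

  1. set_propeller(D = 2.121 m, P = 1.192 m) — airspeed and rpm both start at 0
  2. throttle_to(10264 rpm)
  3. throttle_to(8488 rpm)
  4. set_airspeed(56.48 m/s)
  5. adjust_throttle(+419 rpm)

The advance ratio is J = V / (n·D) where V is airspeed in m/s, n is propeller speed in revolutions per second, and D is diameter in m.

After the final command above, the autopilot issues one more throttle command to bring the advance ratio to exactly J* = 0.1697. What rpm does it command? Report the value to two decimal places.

set_propeller: D = 2.121 m, P = 1.192 m (p = P/D = 0.561999); state ← (V=0, rpm=0)
throttle_to(10264): rpm ← 10264
throttle_to(8488): rpm ← 8488
set_airspeed(56.48): V ← 56.48 m/s
adjust_throttle(+419): rpm ← 8488 +419 = 8907
final state: V = 56.48 m/s, rpm = 8907 → n = rpm/60 = 148.450000 rev/s
target J* = 0.1697; solve J* = V/(n·D) for n: n = V/(J*·D) = 56.48/(0.1697 × 2.121) = 156.917788 rev/s
rpm = 60·n = 9415.067275

rpm = 9415.07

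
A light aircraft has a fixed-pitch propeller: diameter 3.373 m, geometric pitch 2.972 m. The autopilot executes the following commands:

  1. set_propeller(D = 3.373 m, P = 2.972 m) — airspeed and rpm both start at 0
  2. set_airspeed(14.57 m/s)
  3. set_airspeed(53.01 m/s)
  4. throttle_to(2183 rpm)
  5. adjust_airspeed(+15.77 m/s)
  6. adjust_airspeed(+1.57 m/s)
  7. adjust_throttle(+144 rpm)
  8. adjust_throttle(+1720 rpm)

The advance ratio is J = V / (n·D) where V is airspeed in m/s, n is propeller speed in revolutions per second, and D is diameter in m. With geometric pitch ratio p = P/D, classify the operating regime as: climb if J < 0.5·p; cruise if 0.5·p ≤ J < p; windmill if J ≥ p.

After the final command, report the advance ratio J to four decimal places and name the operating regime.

J = 0.3092, regime = climb

set_propeller: D = 3.373 m, P = 2.972 m (p = P/D = 0.881115); state ← (V=0, rpm=0)
set_airspeed(14.57): V ← 14.57 m/s
set_airspeed(53.01): V ← 53.01 m/s
throttle_to(2183): rpm ← 2183
adjust_airspeed(+15.77): V ← 53.01 +15.77 = 68.78 m/s
adjust_airspeed(+1.57): V ← 68.78 +1.57 = 70.35 m/s
adjust_throttle(+144): rpm ← 2183 +144 = 2327
adjust_throttle(+1720): rpm ← 2327 +1720 = 4047
final state: V = 70.35 m/s, rpm = 4047 → n = rpm/60 = 67.450000 rev/s
J = V / (n·D) = 70.35 / (67.450000 × 3.373) = 0.309219
regime bands: climb J<0.4406 | cruise [0.4406, 0.8811) | windmill J≥0.8811
J = 0.3092 → climb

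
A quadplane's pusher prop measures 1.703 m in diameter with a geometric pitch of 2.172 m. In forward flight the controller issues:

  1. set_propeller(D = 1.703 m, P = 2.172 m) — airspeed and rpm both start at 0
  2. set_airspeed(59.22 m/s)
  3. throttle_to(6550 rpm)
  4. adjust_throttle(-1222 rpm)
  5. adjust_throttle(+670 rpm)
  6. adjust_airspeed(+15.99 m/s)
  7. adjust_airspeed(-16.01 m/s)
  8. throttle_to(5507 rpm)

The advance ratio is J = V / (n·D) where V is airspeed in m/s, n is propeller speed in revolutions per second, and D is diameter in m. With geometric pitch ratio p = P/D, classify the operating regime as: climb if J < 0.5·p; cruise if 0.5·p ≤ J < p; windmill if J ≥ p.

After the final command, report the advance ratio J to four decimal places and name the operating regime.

J = 0.3787, regime = climb

set_propeller: D = 1.703 m, P = 2.172 m (p = P/D = 1.275396); state ← (V=0, rpm=0)
set_airspeed(59.22): V ← 59.22 m/s
throttle_to(6550): rpm ← 6550
adjust_throttle(-1222): rpm ← 6550 -1222 = 5328
adjust_throttle(+670): rpm ← 5328 +670 = 5998
adjust_airspeed(+15.99): V ← 59.22 +15.99 = 75.21 m/s
adjust_airspeed(-16.01): V ← 75.21 -16.01 = 59.2 m/s
throttle_to(5507): rpm ← 5507
final state: V = 59.2 m/s, rpm = 5507 → n = rpm/60 = 91.783333 rev/s
J = V / (n·D) = 59.2 / (91.783333 × 1.703) = 0.378742
regime bands: climb J<0.6377 | cruise [0.6377, 1.2754) | windmill J≥1.2754
J = 0.3787 → climb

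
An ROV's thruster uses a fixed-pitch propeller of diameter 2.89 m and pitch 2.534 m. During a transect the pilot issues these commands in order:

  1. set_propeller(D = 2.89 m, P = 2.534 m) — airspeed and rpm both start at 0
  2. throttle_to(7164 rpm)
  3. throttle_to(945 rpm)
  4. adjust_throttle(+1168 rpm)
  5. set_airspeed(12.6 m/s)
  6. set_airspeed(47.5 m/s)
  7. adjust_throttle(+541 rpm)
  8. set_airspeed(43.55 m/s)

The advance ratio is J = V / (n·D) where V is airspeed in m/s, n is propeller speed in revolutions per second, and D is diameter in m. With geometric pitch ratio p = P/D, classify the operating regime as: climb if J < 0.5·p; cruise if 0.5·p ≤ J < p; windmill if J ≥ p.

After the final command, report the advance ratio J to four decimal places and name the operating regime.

J = 0.3407, regime = climb

set_propeller: D = 2.89 m, P = 2.534 m (p = P/D = 0.876817); state ← (V=0, rpm=0)
throttle_to(7164): rpm ← 7164
throttle_to(945): rpm ← 945
adjust_throttle(+1168): rpm ← 945 +1168 = 2113
set_airspeed(12.6): V ← 12.6 m/s
set_airspeed(47.5): V ← 47.5 m/s
adjust_throttle(+541): rpm ← 2113 +541 = 2654
set_airspeed(43.55): V ← 43.55 m/s
final state: V = 43.55 m/s, rpm = 2654 → n = rpm/60 = 44.233333 rev/s
J = V / (n·D) = 43.55 / (44.233333 × 2.89) = 0.340675
regime bands: climb J<0.4384 | cruise [0.4384, 0.8768) | windmill J≥0.8768
J = 0.3407 → climb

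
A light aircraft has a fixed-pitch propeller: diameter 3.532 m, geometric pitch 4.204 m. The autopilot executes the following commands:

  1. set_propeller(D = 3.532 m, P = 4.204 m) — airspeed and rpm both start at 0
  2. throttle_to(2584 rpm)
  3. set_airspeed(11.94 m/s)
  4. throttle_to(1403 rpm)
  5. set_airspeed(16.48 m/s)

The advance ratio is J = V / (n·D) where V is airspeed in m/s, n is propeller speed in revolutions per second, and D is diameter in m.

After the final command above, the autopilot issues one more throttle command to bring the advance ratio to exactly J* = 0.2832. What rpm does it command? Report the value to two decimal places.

rpm = 988.54

set_propeller: D = 3.532 m, P = 4.204 m (p = P/D = 1.190260); state ← (V=0, rpm=0)
throttle_to(2584): rpm ← 2584
set_airspeed(11.94): V ← 11.94 m/s
throttle_to(1403): rpm ← 1403
set_airspeed(16.48): V ← 16.48 m/s
final state: V = 16.48 m/s, rpm = 1403 → n = rpm/60 = 23.383333 rev/s
target J* = 0.2832; solve J* = V/(n·D) for n: n = V/(J*·D) = 16.48/(0.2832 × 3.532) = 16.475677 rev/s
rpm = 60·n = 988.540607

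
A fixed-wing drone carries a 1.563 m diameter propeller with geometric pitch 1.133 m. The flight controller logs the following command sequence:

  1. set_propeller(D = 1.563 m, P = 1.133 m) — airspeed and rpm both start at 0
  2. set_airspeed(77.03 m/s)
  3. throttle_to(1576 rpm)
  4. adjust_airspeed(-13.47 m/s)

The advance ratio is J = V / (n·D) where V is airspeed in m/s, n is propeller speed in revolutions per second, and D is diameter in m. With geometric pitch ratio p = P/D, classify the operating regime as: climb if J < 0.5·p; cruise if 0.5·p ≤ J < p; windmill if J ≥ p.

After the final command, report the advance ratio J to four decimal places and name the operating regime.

set_propeller: D = 1.563 m, P = 1.133 m (p = P/D = 0.724888); state ← (V=0, rpm=0)
set_airspeed(77.03): V ← 77.03 m/s
throttle_to(1576): rpm ← 1576
adjust_airspeed(-13.47): V ← 77.03 -13.47 = 63.56 m/s
final state: V = 63.56 m/s, rpm = 1576 → n = rpm/60 = 26.266667 rev/s
J = V / (n·D) = 63.56 / (26.266667 × 1.563) = 1.548175
regime bands: climb J<0.3624 | cruise [0.3624, 0.7249) | windmill J≥0.7249
J = 1.5482 → windmill

J = 1.5482, regime = windmill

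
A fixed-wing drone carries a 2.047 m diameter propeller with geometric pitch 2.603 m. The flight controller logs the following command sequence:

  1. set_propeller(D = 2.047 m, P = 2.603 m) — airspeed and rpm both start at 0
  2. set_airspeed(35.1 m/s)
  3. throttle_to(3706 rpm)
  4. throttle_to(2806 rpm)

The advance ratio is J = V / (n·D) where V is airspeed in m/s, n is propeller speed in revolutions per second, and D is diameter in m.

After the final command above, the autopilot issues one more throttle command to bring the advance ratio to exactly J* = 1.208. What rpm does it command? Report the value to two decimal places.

set_propeller: D = 2.047 m, P = 2.603 m (p = P/D = 1.271617); state ← (V=0, rpm=0)
set_airspeed(35.1): V ← 35.1 m/s
throttle_to(3706): rpm ← 3706
throttle_to(2806): rpm ← 2806
final state: V = 35.1 m/s, rpm = 2806 → n = rpm/60 = 46.766667 rev/s
target J* = 1.208; solve J* = V/(n·D) for n: n = V/(J*·D) = 35.1/(1.208 × 2.047) = 14.194573 rev/s
rpm = 60·n = 851.674393

rpm = 851.67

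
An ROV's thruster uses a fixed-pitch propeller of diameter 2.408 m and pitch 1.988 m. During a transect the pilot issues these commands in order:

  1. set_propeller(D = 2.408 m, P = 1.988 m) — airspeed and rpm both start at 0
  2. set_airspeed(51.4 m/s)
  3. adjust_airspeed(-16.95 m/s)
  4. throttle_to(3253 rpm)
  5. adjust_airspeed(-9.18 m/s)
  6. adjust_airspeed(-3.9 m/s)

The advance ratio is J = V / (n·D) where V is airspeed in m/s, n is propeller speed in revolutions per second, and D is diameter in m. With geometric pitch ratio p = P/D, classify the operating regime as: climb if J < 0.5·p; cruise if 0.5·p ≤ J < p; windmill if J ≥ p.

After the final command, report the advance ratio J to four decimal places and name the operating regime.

set_propeller: D = 2.408 m, P = 1.988 m (p = P/D = 0.825581); state ← (V=0, rpm=0)
set_airspeed(51.4): V ← 51.4 m/s
adjust_airspeed(-16.95): V ← 51.4 -16.95 = 34.45 m/s
throttle_to(3253): rpm ← 3253
adjust_airspeed(-9.18): V ← 34.45 -9.18 = 25.27 m/s
adjust_airspeed(-3.9): V ← 25.27 -3.9 = 21.37 m/s
final state: V = 21.37 m/s, rpm = 3253 → n = rpm/60 = 54.216667 rev/s
J = V / (n·D) = 21.37 / (54.216667 × 2.408) = 0.163687
regime bands: climb J<0.4128 | cruise [0.4128, 0.8256) | windmill J≥0.8256
J = 0.1637 → climb

J = 0.1637, regime = climb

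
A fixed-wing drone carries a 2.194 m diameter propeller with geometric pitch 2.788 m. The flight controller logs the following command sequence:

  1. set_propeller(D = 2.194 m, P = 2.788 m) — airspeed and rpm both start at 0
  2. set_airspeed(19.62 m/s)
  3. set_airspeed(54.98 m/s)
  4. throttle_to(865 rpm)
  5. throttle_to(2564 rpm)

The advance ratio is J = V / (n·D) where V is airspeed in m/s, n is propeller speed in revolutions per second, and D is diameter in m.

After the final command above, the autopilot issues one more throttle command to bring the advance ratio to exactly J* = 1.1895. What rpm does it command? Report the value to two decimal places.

set_propeller: D = 2.194 m, P = 2.788 m (p = P/D = 1.270738); state ← (V=0, rpm=0)
set_airspeed(19.62): V ← 19.62 m/s
set_airspeed(54.98): V ← 54.98 m/s
throttle_to(865): rpm ← 865
throttle_to(2564): rpm ← 2564
final state: V = 54.98 m/s, rpm = 2564 → n = rpm/60 = 42.733333 rev/s
target J* = 1.1895; solve J* = V/(n·D) for n: n = V/(J*·D) = 54.98/(1.1895 × 2.194) = 21.067047 rev/s
rpm = 60·n = 1264.022825

rpm = 1264.02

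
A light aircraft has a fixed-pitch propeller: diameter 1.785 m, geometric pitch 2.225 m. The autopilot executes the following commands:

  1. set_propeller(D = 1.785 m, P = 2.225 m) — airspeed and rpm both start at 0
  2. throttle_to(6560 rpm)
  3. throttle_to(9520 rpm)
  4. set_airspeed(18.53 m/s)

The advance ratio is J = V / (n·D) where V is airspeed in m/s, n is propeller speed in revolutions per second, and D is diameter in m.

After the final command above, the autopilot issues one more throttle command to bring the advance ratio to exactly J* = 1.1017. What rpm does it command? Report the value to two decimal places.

rpm = 565.36

set_propeller: D = 1.785 m, P = 2.225 m (p = P/D = 1.246499); state ← (V=0, rpm=0)
throttle_to(6560): rpm ← 6560
throttle_to(9520): rpm ← 9520
set_airspeed(18.53): V ← 18.53 m/s
final state: V = 18.53 m/s, rpm = 9520 → n = rpm/60 = 158.666667 rev/s
target J* = 1.1017; solve J* = V/(n·D) for n: n = V/(J*·D) = 18.53/(1.1017 × 1.785) = 9.422667 rev/s
rpm = 60·n = 565.360028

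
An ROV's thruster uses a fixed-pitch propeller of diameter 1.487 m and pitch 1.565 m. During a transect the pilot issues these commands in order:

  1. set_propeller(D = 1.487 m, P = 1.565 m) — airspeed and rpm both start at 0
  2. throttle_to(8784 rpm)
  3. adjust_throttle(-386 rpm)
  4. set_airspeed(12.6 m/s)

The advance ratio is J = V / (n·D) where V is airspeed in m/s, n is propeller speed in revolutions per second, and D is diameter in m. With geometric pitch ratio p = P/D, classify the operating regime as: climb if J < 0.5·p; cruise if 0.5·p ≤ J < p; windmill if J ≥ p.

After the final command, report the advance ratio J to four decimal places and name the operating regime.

set_propeller: D = 1.487 m, P = 1.565 m (p = P/D = 1.052455); state ← (V=0, rpm=0)
throttle_to(8784): rpm ← 8784
adjust_throttle(-386): rpm ← 8784 -386 = 8398
set_airspeed(12.6): V ← 12.6 m/s
final state: V = 12.6 m/s, rpm = 8398 → n = rpm/60 = 139.966667 rev/s
J = V / (n·D) = 12.6 / (139.966667 × 1.487) = 0.060539
regime bands: climb J<0.5262 | cruise [0.5262, 1.0525) | windmill J≥1.0525
J = 0.0605 → climb

J = 0.0605, regime = climb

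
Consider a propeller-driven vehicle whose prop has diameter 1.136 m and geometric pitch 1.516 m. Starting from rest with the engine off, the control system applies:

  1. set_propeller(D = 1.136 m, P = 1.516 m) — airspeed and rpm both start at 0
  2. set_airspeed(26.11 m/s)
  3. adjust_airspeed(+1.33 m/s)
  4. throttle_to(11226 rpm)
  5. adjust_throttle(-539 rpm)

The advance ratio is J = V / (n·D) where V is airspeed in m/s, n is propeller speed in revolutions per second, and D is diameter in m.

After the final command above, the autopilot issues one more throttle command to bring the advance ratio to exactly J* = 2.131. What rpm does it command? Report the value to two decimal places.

set_propeller: D = 1.136 m, P = 1.516 m (p = P/D = 1.334507); state ← (V=0, rpm=0)
set_airspeed(26.11): V ← 26.11 m/s
adjust_airspeed(+1.33): V ← 26.11 +1.33 = 27.44 m/s
throttle_to(11226): rpm ← 11226
adjust_throttle(-539): rpm ← 11226 -539 = 10687
final state: V = 27.44 m/s, rpm = 10687 → n = rpm/60 = 178.116667 rev/s
target J* = 2.131; solve J* = V/(n·D) for n: n = V/(J*·D) = 27.44/(2.131 × 1.136) = 11.335021 rev/s
rpm = 60·n = 680.101255

rpm = 680.10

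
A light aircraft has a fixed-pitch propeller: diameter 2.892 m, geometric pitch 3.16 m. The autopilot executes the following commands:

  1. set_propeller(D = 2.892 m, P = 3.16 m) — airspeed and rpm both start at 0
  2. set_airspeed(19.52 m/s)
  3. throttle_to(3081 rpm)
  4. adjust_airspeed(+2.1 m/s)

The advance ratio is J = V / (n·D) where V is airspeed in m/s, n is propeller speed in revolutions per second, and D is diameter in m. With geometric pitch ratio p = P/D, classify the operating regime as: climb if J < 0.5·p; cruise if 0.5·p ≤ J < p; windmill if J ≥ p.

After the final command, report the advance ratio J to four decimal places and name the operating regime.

set_propeller: D = 2.892 m, P = 3.16 m (p = P/D = 1.092669); state ← (V=0, rpm=0)
set_airspeed(19.52): V ← 19.52 m/s
throttle_to(3081): rpm ← 3081
adjust_airspeed(+2.1): V ← 19.52 +2.1 = 21.62 m/s
final state: V = 21.62 m/s, rpm = 3081 → n = rpm/60 = 51.350000 rev/s
J = V / (n·D) = 21.62 / (51.350000 × 2.892) = 0.145585
regime bands: climb J<0.5463 | cruise [0.5463, 1.0927) | windmill J≥1.0927
J = 0.1456 → climb

J = 0.1456, regime = climb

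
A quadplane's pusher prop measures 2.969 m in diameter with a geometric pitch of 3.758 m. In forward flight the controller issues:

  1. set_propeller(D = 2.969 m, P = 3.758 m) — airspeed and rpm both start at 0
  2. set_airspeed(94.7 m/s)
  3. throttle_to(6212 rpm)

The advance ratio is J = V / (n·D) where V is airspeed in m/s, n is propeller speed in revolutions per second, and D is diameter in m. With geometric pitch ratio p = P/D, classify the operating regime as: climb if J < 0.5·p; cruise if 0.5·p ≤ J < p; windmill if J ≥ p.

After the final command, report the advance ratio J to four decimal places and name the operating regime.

set_propeller: D = 2.969 m, P = 3.758 m (p = P/D = 1.265746); state ← (V=0, rpm=0)
set_airspeed(94.7): V ← 94.7 m/s
throttle_to(6212): rpm ← 6212
final state: V = 94.7 m/s, rpm = 6212 → n = rpm/60 = 103.533333 rev/s
J = V / (n·D) = 94.7 / (103.533333 × 2.969) = 0.308077
regime bands: climb J<0.6329 | cruise [0.6329, 1.2657) | windmill J≥1.2657
J = 0.3081 → climb

J = 0.3081, regime = climb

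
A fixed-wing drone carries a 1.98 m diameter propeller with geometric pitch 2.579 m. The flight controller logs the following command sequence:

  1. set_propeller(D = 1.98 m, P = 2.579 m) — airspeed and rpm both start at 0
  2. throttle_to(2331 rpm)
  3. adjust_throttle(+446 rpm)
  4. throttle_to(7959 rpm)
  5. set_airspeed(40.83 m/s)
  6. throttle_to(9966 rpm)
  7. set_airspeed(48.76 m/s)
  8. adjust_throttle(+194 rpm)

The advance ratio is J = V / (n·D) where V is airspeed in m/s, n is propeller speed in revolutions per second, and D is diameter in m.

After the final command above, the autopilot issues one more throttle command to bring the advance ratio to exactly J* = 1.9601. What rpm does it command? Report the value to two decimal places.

rpm = 753.83

set_propeller: D = 1.98 m, P = 2.579 m (p = P/D = 1.302525); state ← (V=0, rpm=0)
throttle_to(2331): rpm ← 2331
adjust_throttle(+446): rpm ← 2331 +446 = 2777
throttle_to(7959): rpm ← 7959
set_airspeed(40.83): V ← 40.83 m/s
throttle_to(9966): rpm ← 9966
set_airspeed(48.76): V ← 48.76 m/s
adjust_throttle(+194): rpm ← 9966 +194 = 10160
final state: V = 48.76 m/s, rpm = 10160 → n = rpm/60 = 169.333333 rev/s
target J* = 1.9601; solve J* = V/(n·D) for n: n = V/(J*·D) = 48.76/(1.9601 × 1.98) = 12.563779 rev/s
rpm = 60·n = 753.826722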